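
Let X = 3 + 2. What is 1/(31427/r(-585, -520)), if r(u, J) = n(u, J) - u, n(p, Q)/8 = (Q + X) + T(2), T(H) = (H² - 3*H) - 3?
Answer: -325/2857 ≈ -0.11376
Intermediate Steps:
T(H) = -3 + H² - 3*H
X = 5
n(p, Q) = 8*Q (n(p, Q) = 8*((Q + 5) + (-3 + 2² - 3*2)) = 8*((5 + Q) + (-3 + 4 - 6)) = 8*((5 + Q) - 5) = 8*Q)
r(u, J) = -u + 8*J (r(u, J) = 8*J - u = -u + 8*J)
1/(31427/r(-585, -520)) = 1/(31427/(-1*(-585) + 8*(-520))) = 1/(31427/(585 - 4160)) = 1/(31427/(-3575)) = 1/(31427*(-1/3575)) = 1/(-2857/325) = -325/2857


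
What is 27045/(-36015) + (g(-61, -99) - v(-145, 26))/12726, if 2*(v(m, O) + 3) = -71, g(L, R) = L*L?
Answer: -3976691/8730036 ≈ -0.45552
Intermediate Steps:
g(L, R) = L²
v(m, O) = -77/2 (v(m, O) = -3 + (½)*(-71) = -3 - 71/2 = -77/2)
27045/(-36015) + (g(-61, -99) - v(-145, 26))/12726 = 27045/(-36015) + ((-61)² - 1*(-77/2))/12726 = 27045*(-1/36015) + (3721 + 77/2)*(1/12726) = -1803/2401 + (7519/2)*(1/12726) = -1803/2401 + 7519/25452 = -3976691/8730036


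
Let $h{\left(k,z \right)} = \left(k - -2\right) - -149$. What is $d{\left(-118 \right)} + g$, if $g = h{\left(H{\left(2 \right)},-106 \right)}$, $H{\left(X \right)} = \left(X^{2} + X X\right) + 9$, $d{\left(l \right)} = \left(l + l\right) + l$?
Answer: $-186$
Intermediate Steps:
$d{\left(l \right)} = 3 l$ ($d{\left(l \right)} = 2 l + l = 3 l$)
$H{\left(X \right)} = 9 + 2 X^{2}$ ($H{\left(X \right)} = \left(X^{2} + X^{2}\right) + 9 = 2 X^{2} + 9 = 9 + 2 X^{2}$)
$h{\left(k,z \right)} = 151 + k$ ($h{\left(k,z \right)} = \left(k + 2\right) + 149 = \left(2 + k\right) + 149 = 151 + k$)
$g = 168$ ($g = 151 + \left(9 + 2 \cdot 2^{2}\right) = 151 + \left(9 + 2 \cdot 4\right) = 151 + \left(9 + 8\right) = 151 + 17 = 168$)
$d{\left(-118 \right)} + g = 3 \left(-118\right) + 168 = -354 + 168 = -186$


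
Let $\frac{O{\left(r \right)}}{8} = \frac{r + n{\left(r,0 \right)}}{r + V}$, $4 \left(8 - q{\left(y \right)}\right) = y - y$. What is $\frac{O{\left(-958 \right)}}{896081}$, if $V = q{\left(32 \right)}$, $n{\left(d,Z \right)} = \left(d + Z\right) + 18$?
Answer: $\frac{7592}{425638475} \approx 1.7837 \cdot 10^{-5}$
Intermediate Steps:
$q{\left(y \right)} = 8$ ($q{\left(y \right)} = 8 - \frac{y - y}{4} = 8 - 0 = 8 + 0 = 8$)
$n{\left(d,Z \right)} = 18 + Z + d$ ($n{\left(d,Z \right)} = \left(Z + d\right) + 18 = 18 + Z + d$)
$V = 8$
$O{\left(r \right)} = \frac{8 \left(18 + 2 r\right)}{8 + r}$ ($O{\left(r \right)} = 8 \frac{r + \left(18 + 0 + r\right)}{r + 8} = 8 \frac{r + \left(18 + r\right)}{8 + r} = 8 \frac{18 + 2 r}{8 + r} = \frac{8 \left(18 + 2 r\right)}{8 + r}$)
$\frac{O{\left(-958 \right)}}{896081} = \frac{16 \frac{1}{8 - 958} \left(9 - 958\right)}{896081} = 16 \frac{1}{-950} \left(-949\right) \frac{1}{896081} = 16 \left(- \frac{1}{950}\right) \left(-949\right) \frac{1}{896081} = \frac{7592}{475} \cdot \frac{1}{896081} = \frac{7592}{425638475}$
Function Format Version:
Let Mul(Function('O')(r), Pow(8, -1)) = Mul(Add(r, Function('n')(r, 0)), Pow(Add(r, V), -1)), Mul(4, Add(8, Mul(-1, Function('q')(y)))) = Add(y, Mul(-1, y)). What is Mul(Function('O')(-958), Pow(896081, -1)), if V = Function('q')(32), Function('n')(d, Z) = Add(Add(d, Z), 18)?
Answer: Rational(7592, 425638475) ≈ 1.7837e-5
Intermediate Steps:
Function('q')(y) = 8 (Function('q')(y) = Add(8, Mul(Rational(-1, 4), Add(y, Mul(-1, y)))) = Add(8, Mul(Rational(-1, 4), 0)) = Add(8, 0) = 8)
Function('n')(d, Z) = Add(18, Z, d) (Function('n')(d, Z) = Add(Add(Z, d), 18) = Add(18, Z, d))
V = 8
Function('O')(r) = Mul(8, Pow(Add(8, r), -1), Add(18, Mul(2, r))) (Function('O')(r) = Mul(8, Mul(Add(r, Add(18, 0, r)), Pow(Add(r, 8), -1))) = Mul(8, Mul(Add(r, Add(18, r)), Pow(Add(8, r), -1))) = Mul(8, Mul(Add(18, Mul(2, r)), Pow(Add(8, r), -1))) = Mul(8, Mul(Pow(Add(8, r), -1), Add(18, Mul(2, r)))) = Mul(8, Pow(Add(8, r), -1), Add(18, Mul(2, r))))
Mul(Function('O')(-958), Pow(896081, -1)) = Mul(Mul(16, Pow(Add(8, -958), -1), Add(9, -958)), Pow(896081, -1)) = Mul(Mul(16, Pow(-950, -1), -949), Rational(1, 896081)) = Mul(Mul(16, Rational(-1, 950), -949), Rational(1, 896081)) = Mul(Rational(7592, 475), Rational(1, 896081)) = Rational(7592, 425638475)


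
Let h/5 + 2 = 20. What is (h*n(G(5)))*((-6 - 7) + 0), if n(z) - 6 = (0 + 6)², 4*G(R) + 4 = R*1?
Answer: -49140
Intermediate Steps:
G(R) = -1 + R/4 (G(R) = -1 + (R*1)/4 = -1 + R/4)
h = 90 (h = -10 + 5*20 = -10 + 100 = 90)
n(z) = 42 (n(z) = 6 + (0 + 6)² = 6 + 6² = 6 + 36 = 42)
(h*n(G(5)))*((-6 - 7) + 0) = (90*42)*((-6 - 7) + 0) = 3780*(-13 + 0) = 3780*(-13) = -49140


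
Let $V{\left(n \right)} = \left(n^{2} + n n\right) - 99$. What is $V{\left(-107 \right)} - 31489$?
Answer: $-8690$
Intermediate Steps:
$V{\left(n \right)} = -99 + 2 n^{2}$ ($V{\left(n \right)} = \left(n^{2} + n^{2}\right) - 99 = 2 n^{2} - 99 = -99 + 2 n^{2}$)
$V{\left(-107 \right)} - 31489 = \left(-99 + 2 \left(-107\right)^{2}\right) - 31489 = \left(-99 + 2 \cdot 11449\right) - 31489 = \left(-99 + 22898\right) - 31489 = 22799 - 31489 = -8690$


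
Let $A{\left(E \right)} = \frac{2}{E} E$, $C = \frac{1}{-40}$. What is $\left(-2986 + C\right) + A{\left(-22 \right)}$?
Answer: $- \frac{119361}{40} \approx -2984.0$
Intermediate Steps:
$C = - \frac{1}{40} \approx -0.025$
$A{\left(E \right)} = 2$
$\left(-2986 + C\right) + A{\left(-22 \right)} = \left(-2986 - \frac{1}{40}\right) + 2 = - \frac{119441}{40} + 2 = - \frac{119361}{40}$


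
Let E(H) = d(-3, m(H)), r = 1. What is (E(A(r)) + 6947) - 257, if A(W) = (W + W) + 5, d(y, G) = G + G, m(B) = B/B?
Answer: 6692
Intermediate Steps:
m(B) = 1
d(y, G) = 2*G
A(W) = 5 + 2*W (A(W) = 2*W + 5 = 5 + 2*W)
E(H) = 2 (E(H) = 2*1 = 2)
(E(A(r)) + 6947) - 257 = (2 + 6947) - 257 = 6949 - 257 = 6692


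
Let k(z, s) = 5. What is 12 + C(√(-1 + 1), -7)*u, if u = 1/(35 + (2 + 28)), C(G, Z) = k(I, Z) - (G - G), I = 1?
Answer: 157/13 ≈ 12.077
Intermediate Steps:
C(G, Z) = 5 (C(G, Z) = 5 - (G - G) = 5 - 1*0 = 5 + 0 = 5)
u = 1/65 (u = 1/(35 + 30) = 1/65 ≈ 0.015385)
12 + C(√(-1 + 1), -7)*u = 12 + 5*(1/65) = 12 + 1/13 = 157/13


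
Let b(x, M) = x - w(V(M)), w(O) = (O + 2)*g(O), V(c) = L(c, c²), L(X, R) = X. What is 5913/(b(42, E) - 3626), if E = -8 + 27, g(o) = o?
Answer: -5913/3983 ≈ -1.4846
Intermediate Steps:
V(c) = c
E = 19
w(O) = O*(2 + O) (w(O) = (O + 2)*O = (2 + O)*O = O*(2 + O))
b(x, M) = x - M*(2 + M)
5913/(b(42, E) - 3626) = 5913/((42 - 1*19*(2 + 19)) - 3626) = 5913/((42 - 1*19*21) - 3626) = 5913/((42 - 399) - 3626) = 5913/(-357 - 3626) = 5913/(-3983) = 5913*(-1/3983) = -5913/3983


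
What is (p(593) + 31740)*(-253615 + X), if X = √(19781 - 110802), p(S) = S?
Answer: -8200133795 + 32333*I*√91021 ≈ -8.2001e+9 + 9.7548e+6*I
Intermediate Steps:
X = I*√91021 (X = √(-91021) = I*√91021 ≈ 301.7*I)
(p(593) + 31740)*(-253615 + X) = (593 + 31740)*(-253615 + I*√91021) = 32333*(-253615 + I*√91021) = -8200133795 + 32333*I*√91021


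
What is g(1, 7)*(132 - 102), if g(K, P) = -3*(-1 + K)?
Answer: 0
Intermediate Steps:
g(K, P) = 3 - 3*K
g(1, 7)*(132 - 102) = (3 - 3*1)*(132 - 102) = (3 - 3)*30 = 0*30 = 0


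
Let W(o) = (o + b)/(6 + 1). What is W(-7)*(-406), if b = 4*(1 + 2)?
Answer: -290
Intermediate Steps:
b = 12 (b = 4*3 = 12)
W(o) = 12/7 + o/7 (W(o) = (o + 12)/(6 + 1) = (12 + o)/7 = (12 + o)*(⅐) = 12/7 + o/7)
W(-7)*(-406) = (12/7 + (⅐)*(-7))*(-406) = (12/7 - 1)*(-406) = (5/7)*(-406) = -290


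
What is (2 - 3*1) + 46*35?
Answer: 1609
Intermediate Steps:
(2 - 3*1) + 46*35 = (2 - 3) + 1610 = -1 + 1610 = 1609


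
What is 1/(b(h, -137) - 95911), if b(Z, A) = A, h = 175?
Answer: -1/96048 ≈ -1.0411e-5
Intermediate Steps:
1/(b(h, -137) - 95911) = 1/(-137 - 95911) = 1/(-96048) = -1/96048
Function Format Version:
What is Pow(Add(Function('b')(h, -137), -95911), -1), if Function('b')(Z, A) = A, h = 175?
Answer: Rational(-1, 96048) ≈ -1.0411e-5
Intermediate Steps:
Pow(Add(Function('b')(h, -137), -95911), -1) = Pow(Add(-137, -95911), -1) = Pow(-96048, -1) = Rational(-1, 96048)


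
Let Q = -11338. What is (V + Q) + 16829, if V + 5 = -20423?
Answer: -14937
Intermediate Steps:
V = -20428 (V = -5 - 20423 = -20428)
(V + Q) + 16829 = (-20428 - 11338) + 16829 = -31766 + 16829 = -14937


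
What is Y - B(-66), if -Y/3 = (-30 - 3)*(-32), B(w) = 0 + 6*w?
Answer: -2772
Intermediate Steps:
B(w) = 6*w
Y = -3168 (Y = -3*(-30 - 3)*(-32) = -(-99)*(-32) = -3*1056 = -3168)
Y - B(-66) = -3168 - 6*(-66) = -3168 - 1*(-396) = -3168 + 396 = -2772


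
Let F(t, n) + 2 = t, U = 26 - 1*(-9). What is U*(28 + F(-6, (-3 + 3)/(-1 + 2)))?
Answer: 700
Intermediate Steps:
U = 35 (U = 26 + 9 = 35)
F(t, n) = -2 + t
U*(28 + F(-6, (-3 + 3)/(-1 + 2))) = 35*(28 + (-2 - 6)) = 35*(28 - 8) = 35*20 = 700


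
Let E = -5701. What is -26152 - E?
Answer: -20451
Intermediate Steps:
-26152 - E = -26152 - 1*(-5701) = -26152 + 5701 = -20451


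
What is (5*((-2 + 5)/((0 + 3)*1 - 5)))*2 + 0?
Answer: -15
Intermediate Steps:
(5*((-2 + 5)/((0 + 3)*1 - 5)))*2 + 0 = (5*(3/(3*1 - 5)))*2 + 0 = (5*(3/(3 - 5)))*2 + 0 = (5*(3/(-2)))*2 + 0 = (5*(3*(-½)))*2 + 0 = (5*(-3/2))*2 + 0 = -15/2*2 + 0 = -15 + 0 = -15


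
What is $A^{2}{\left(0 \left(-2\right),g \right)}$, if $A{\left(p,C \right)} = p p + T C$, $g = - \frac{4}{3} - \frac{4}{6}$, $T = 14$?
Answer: $784$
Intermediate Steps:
$g = -2$ ($g = \left(-4\right) \frac{1}{3} - \frac{2}{3} = - \frac{4}{3} - \frac{2}{3} = -2$)
$A{\left(p,C \right)} = p^{2} + 14 C$ ($A{\left(p,C \right)} = p p + 14 C = p^{2} + 14 C$)
$A^{2}{\left(0 \left(-2\right),g \right)} = \left(\left(0 \left(-2\right)\right)^{2} + 14 \left(-2\right)\right)^{2} = \left(0^{2} - 28\right)^{2} = \left(0 - 28\right)^{2} = \left(-28\right)^{2} = 784$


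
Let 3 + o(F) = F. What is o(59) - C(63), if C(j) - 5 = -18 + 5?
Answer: 64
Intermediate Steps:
o(F) = -3 + F
C(j) = -8 (C(j) = 5 + (-18 + 5) = 5 - 13 = -8)
o(59) - C(63) = (-3 + 59) - 1*(-8) = 56 + 8 = 64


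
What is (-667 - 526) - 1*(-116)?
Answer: -1077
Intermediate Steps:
(-667 - 526) - 1*(-116) = -1193 + 116 = -1077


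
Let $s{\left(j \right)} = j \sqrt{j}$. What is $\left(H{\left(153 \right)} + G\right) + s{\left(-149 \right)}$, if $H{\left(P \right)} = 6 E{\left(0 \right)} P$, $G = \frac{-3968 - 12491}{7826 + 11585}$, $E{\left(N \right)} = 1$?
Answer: $\frac{17802839}{19411} - 149 i \sqrt{149} \approx 917.15 - 1818.8 i$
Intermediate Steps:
$s{\left(j \right)} = j^{\frac{3}{2}}$
$G = - \frac{16459}{19411} \approx -0.84792$
$H{\left(P \right)} = 6 P$ ($H{\left(P \right)} = 6 \cdot 1 P = 6 P$)
$\left(H{\left(153 \right)} + G\right) + s{\left(-149 \right)} = \left(6 \cdot 153 - \frac{16459}{19411}\right) + \left(-149\right)^{\frac{3}{2}} = \left(918 - \frac{16459}{19411}\right) - 149 i \sqrt{149} = \frac{17802839}{19411} - 149 i \sqrt{149}$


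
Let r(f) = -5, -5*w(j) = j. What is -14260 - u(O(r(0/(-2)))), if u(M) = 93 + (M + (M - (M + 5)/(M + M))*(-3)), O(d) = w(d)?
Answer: -14360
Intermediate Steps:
w(j) = -j/5
O(d) = -d/5
u(M) = 93 - 2*M + 3*(5 + M)/(2*M) (u(M) = 93 + (M + (M - (5 + M)/(2*M))*(-3)) = 93 + (M + (-3*M + 3*(5 + M)/(2*M))) = 93 + (-2*M + 3*(5 + M)/(2*M)) = 93 - 2*M + 3*(5 + M)/(2*M))
-14260 - u(O(r(0/(-2)))) = -14260 - (15 - (-1/5*(-5))*(-189 + 4*(-1/5*(-5))))/(2*((-1/5*(-5)))) = -14260 - (15 - 1*1*(-189 + 4*1))/(2*1) = -14260 - (15 - 1*1*(-189 + 4))/2 = -14260 - (15 - 1*1*(-185))/2 = -14260 - (15 + 185)/2 = -14260 - 200/2 = -14260 - 1*100 = -14260 - 100 = -14360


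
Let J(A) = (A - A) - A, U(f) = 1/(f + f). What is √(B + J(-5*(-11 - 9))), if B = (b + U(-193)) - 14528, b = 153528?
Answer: √20695544014/386 ≈ 372.69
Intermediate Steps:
U(f) = 1/(2*f)
B = 53653999/386 (B = (153528 + (½)/(-193)) - 14528 = (153528 + (½)*(-1/193)) - 14528 = (153528 - 1/386) - 14528 = 59261807/386 - 14528 = 53653999/386 ≈ 1.3900e+5)
J(A) = -A (J(A) = 0 - A = -A)
√(B + J(-5*(-11 - 9))) = √(53653999/386 - (-5)*(-11 - 9)) = √(53653999/386 - (-5)*(-20)) = √(53653999/386 - 1*100) = √(53653999/386 - 100) = √(53615399/386) = √20695544014/386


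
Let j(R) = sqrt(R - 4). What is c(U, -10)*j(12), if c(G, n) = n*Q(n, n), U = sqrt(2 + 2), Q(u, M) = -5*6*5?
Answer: 3000*sqrt(2) ≈ 4242.6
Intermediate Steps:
j(R) = sqrt(-4 + R)
Q(u, M) = -150 (Q(u, M) = -30*5 = -150)
U = 2 (U = sqrt(4) = 2)
c(G, n) = -150*n (c(G, n) = n*(-150) = -150*n)
c(U, -10)*j(12) = (-150*(-10))*sqrt(-4 + 12) = 1500*sqrt(8) = 1500*(2*sqrt(2)) = 3000*sqrt(2)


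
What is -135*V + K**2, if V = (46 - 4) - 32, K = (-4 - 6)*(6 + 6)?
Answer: 13050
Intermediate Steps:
K = -120 (K = -10*12 = -120)
V = 10 (V = 42 - 32 = 10)
-135*V + K**2 = -135*10 + (-120)**2 = -1350 + 14400 = 13050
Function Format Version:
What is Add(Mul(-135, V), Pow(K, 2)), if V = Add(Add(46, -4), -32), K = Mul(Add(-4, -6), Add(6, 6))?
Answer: 13050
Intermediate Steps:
K = -120 (K = Mul(-10, 12) = -120)
V = 10 (V = Add(42, -32) = 10)
Add(Mul(-135, V), Pow(K, 2)) = Add(Mul(-135, 10), Pow(-120, 2)) = Add(-1350, 14400) = 13050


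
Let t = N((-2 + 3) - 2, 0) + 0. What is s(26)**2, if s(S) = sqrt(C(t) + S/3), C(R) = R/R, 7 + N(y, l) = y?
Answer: 29/3 ≈ 9.6667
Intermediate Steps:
N(y, l) = -7 + y
t = -8 (t = (-7 + ((-2 + 3) - 2)) + 0 = (-7 + (1 - 2)) + 0 = (-7 - 1) + 0 = -8 + 0 = -8)
C(R) = 1
s(S) = sqrt(1 + S/3)
s(26)**2 = (sqrt(9 + 3*26)/3)**2 = (sqrt(9 + 78)/3)**2 = (sqrt(87)/3)**2 = 29/3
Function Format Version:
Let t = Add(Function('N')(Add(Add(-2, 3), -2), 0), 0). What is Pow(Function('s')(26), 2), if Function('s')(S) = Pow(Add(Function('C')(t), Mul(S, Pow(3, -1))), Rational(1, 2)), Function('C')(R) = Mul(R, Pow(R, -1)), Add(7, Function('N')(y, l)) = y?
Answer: Rational(29, 3) ≈ 9.6667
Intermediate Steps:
Function('N')(y, l) = Add(-7, y)
t = -8 (t = Add(Add(-7, Add(Add(-2, 3), -2)), 0) = Add(Add(-7, Add(1, -2)), 0) = Add(Add(-7, -1), 0) = Add(-8, 0) = -8)
Function('C')(R) = 1
Function('s')(S) = Pow(Add(1, Mul(Rational(1, 3), S)), Rational(1, 2)) (Function('s')(S) = Pow(Add(1, Mul(S, Pow(3, -1))), Rational(1, 2)) = Pow(Add(1, Mul(S, Rational(1, 3))), Rational(1, 2)) = Pow(Add(1, Mul(Rational(1, 3), S)), Rational(1, 2)))
Pow(Function('s')(26), 2) = Pow(Mul(Rational(1, 3), Pow(Add(9, Mul(3, 26)), Rational(1, 2))), 2) = Pow(Mul(Rational(1, 3), Pow(Add(9, 78), Rational(1, 2))), 2) = Pow(Mul(Rational(1, 3), Pow(87, Rational(1, 2))), 2) = Rational(29, 3)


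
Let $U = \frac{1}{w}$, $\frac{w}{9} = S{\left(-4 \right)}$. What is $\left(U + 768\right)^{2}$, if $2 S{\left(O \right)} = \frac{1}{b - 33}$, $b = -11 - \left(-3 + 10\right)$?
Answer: $\frac{5152900}{9} \approx 5.7254 \cdot 10^{5}$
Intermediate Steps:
$b = -18$ ($b = -11 - 7 = -18$)
$S{\left(O \right)} = - \frac{1}{102}$ ($S{\left(O \right)} = \frac{1}{2 \left(-18 - 33\right)} = \frac{1}{2 \left(-51\right)} = \frac{1}{2} \left(- \frac{1}{51}\right) = - \frac{1}{102}$)
$w = - \frac{3}{34}$ ($w = 9 \left(- \frac{1}{102}\right) = - \frac{3}{34} \approx -0.088235$)
$U = - \frac{34}{3}$ ($U = \frac{1}{- \frac{3}{34}} = - \frac{34}{3} \approx -11.333$)
$\left(U + 768\right)^{2} = \left(- \frac{34}{3} + 768\right)^{2} = \left(\frac{2270}{3}\right)^{2} = \frac{5152900}{9}$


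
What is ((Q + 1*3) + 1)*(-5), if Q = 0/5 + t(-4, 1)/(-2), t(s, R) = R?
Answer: -35/2 ≈ -17.500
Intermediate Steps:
Q = -½ (Q = 0/5 + 1/(-2) = 0*(⅕) + 1*(-½) = 0 - ½ = -½ ≈ -0.50000)
((Q + 1*3) + 1)*(-5) = ((-½ + 1*3) + 1)*(-5) = ((-½ + 3) + 1)*(-5) = (5/2 + 1)*(-5) = (7/2)*(-5) = -35/2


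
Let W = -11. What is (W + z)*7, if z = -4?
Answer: -105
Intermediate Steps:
(W + z)*7 = (-11 - 4)*7 = -15*7 = -105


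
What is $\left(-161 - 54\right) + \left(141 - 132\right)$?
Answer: $-206$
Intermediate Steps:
$\left(-161 - 54\right) + \left(141 - 132\right) = \left(-161 - 54\right) + 9 = -215 + 9 = -206$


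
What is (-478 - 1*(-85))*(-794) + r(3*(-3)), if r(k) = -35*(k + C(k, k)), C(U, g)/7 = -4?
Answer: 313337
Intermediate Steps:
C(U, g) = -28 (C(U, g) = 7*(-4) = -28)
r(k) = 980 - 35*k (r(k) = -35*(k - 28) = -35*(-28 + k) = 980 - 35*k)
(-478 - 1*(-85))*(-794) + r(3*(-3)) = (-478 - 1*(-85))*(-794) + (980 - 105*(-3)) = (-478 + 85)*(-794) + (980 - 35*(-9)) = -393*(-794) + (980 + 315) = 312042 + 1295 = 313337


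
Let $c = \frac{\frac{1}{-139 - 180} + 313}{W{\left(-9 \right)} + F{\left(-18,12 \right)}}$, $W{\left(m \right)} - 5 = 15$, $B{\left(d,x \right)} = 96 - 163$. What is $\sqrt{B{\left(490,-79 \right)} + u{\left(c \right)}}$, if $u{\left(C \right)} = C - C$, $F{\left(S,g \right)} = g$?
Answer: $i \sqrt{67} \approx 8.1853 i$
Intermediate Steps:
$B{\left(d,x \right)} = -67$ ($B{\left(d,x \right)} = 96 - 163 = -67$)
$W{\left(m \right)} = 20$ ($W{\left(m \right)} = 5 + 15 = 20$)
$c = \frac{49923}{5104}$ ($c = \frac{\frac{1}{-139 - 180} + 313}{20 + 12} = \frac{\frac{1}{-319} + 313}{32} = \left(- \frac{1}{319} + 313\right) \frac{1}{32} = \frac{99846}{319} \cdot \frac{1}{32} = \frac{49923}{5104} \approx 9.7812$)
$u{\left(C \right)} = 0$
$\sqrt{B{\left(490,-79 \right)} + u{\left(c \right)}} = \sqrt{-67 + 0} = \sqrt{-67} = i \sqrt{67}$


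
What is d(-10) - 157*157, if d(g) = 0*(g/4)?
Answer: -24649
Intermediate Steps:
d(g) = 0 (d(g) = 0*(g*(¼)) = 0*(g/4) = 0)
d(-10) - 157*157 = 0 - 157*157 = 0 - 24649 = -24649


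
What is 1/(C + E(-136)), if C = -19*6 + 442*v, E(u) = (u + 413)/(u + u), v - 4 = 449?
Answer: 272/54430187 ≈ 4.9972e-6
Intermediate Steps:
v = 453 (v = 4 + 449 = 453)
E(u) = (413 + u)/(2*u) (E(u) = (413 + u)/((2*u)) = (413 + u)*(1/(2*u)) = (413 + u)/(2*u))
C = 200112 (C = -19*6 + 442*453 = -114 + 200226 = 200112)
1/(C + E(-136)) = 1/(200112 + (½)*(413 - 136)/(-136)) = 1/(200112 + (½)*(-1/136)*277) = 1/(200112 - 277/272) = 1/(54430187/272) = 272/54430187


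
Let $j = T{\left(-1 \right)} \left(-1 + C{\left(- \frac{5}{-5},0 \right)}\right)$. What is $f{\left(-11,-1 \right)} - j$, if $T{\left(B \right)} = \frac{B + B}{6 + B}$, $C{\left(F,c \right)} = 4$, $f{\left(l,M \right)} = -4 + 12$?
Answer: $\frac{46}{5} \approx 9.2$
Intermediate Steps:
$f{\left(l,M \right)} = 8$
$T{\left(B \right)} = \frac{2 B}{6 + B}$
$j = - \frac{6}{5}$ ($j = 2 \left(-1\right) \frac{1}{6 - 1} \left(-1 + 4\right) = 2 \left(-1\right) \frac{1}{5} \cdot 3 = \left(- \frac{2}{5}\right) 3 = - \frac{6}{5} \approx -1.2$)
$f{\left(-11,-1 \right)} - j = 8 - - \frac{6}{5} = 8 + \frac{6}{5} = \frac{46}{5}$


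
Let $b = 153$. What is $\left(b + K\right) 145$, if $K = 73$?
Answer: $32770$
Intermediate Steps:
$\left(b + K\right) 145 = \left(153 + 73\right) 145 = 226 \cdot 145 = 32770$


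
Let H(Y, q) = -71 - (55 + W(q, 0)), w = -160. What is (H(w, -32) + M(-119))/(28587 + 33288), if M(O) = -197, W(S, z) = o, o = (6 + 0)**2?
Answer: -359/61875 ≈ -0.0058020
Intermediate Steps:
o = 36 (o = 6**2 = 36)
W(S, z) = 36
H(Y, q) = -162 (H(Y, q) = -71 - (55 + 36) = -71 - 1*91 = -71 - 91 = -162)
(H(w, -32) + M(-119))/(28587 + 33288) = (-162 - 197)/(28587 + 33288) = -359/61875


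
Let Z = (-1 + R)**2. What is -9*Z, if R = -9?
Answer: -900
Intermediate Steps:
Z = 100 (Z = (-1 - 9)**2 = (-10)**2 = 100)
-9*Z = -9*100 = -900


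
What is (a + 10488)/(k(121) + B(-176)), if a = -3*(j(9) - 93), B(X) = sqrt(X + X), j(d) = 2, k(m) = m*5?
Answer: 591855/33307 - 43044*I*sqrt(22)/366377 ≈ 17.77 - 0.55106*I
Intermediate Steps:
k(m) = 5*m
B(X) = sqrt(2)*sqrt(X) (B(X) = sqrt(2*X) = sqrt(2)*sqrt(X))
a = 273 (a = -3*(2 - 93) = -3*(-91) = 273)
(a + 10488)/(k(121) + B(-176)) = (273 + 10488)/(5*121 + sqrt(2)*sqrt(-176)) = 10761/(605 + sqrt(2)*(4*I*sqrt(11))) = 10761/(605 + 4*I*sqrt(22))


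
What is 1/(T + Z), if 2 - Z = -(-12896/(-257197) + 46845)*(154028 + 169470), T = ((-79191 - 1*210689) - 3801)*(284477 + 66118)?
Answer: -257197/22584162547398243 ≈ -1.1388e-11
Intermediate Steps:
T = -102963090195 (T = ((-79191 - 210689) - 3801)*350595 = (-289880 - 3801)*350595 = -293681*350595 = -102963090195)
Z = 3897635361485172/257197 (Z = 2 - (-1)*(-12896/(-257197) + 46845)*(154028 + 169470) = 2 - (-1)*(-12896*(-1/257197) + 46845)*323498 = 2 - (-1)*(12896/257197 + 46845)*323498 = 2 - (-1)*(12048406361/257197)*323498 = 2 - (-1)*3897635360970778/257197 = 2 - 1*(-3897635360970778/257197) = 2 + 3897635360970778/257197 = 3897635361485172/257197 ≈ 1.5154e+10)
1/(T + Z) = 1/(-102963090195 + 3897635361485172/257197) = 1/(-22584162547398243/257197) = -257197/22584162547398243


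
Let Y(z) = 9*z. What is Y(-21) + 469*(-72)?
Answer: -33957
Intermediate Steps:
Y(-21) + 469*(-72) = 9*(-21) + 469*(-72) = -189 - 33768 = -33957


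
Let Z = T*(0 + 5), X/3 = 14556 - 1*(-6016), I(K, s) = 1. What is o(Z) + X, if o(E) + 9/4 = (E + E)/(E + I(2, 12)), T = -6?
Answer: 7159035/116 ≈ 61716.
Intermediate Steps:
X = 61716 (X = 3*(14556 - 1*(-6016)) = 3*(14556 + 6016) = 3*20572 = 61716)
Z = -30 (Z = -6*(0 + 5) = -6*5 = -30)
o(E) = -9/4 + 2*E/(1 + E) (o(E) = -9/4 + (E + E)/(E + 1) = -9/4 + (2*E)/(1 + E) = -9/4 + 2*E/(1 + E))
o(Z) + X = (-9 - 1*(-30))/(4*(1 - 30)) + 61716 = (1/4)*(-9 + 30)/(-29) + 61716 = (1/4)*(-1/29)*21 + 61716 = -21/116 + 61716 = 7159035/116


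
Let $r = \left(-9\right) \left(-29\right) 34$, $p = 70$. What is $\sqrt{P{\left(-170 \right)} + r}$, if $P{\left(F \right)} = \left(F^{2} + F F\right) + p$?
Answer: $18 \sqrt{206} \approx 258.35$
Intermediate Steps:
$P{\left(F \right)} = 70 + 2 F^{2}$ ($P{\left(F \right)} = \left(F^{2} + F F\right) + 70 = \left(F^{2} + F^{2}\right) + 70 = 2 F^{2} + 70 = 70 + 2 F^{2}$)
$r = 8874$ ($r = 261 \cdot 34 = 8874$)
$\sqrt{P{\left(-170 \right)} + r} = \sqrt{\left(70 + 2 \left(-170\right)^{2}\right) + 8874} = \sqrt{\left(70 + 2 \cdot 28900\right) + 8874} = \sqrt{\left(70 + 57800\right) + 8874} = \sqrt{57870 + 8874} = \sqrt{66744} = 18 \sqrt{206}$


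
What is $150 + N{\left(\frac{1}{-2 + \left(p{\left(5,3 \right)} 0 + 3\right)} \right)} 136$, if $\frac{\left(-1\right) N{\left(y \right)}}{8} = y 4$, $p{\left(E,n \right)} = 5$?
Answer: $-4202$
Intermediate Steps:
$N{\left(y \right)} = - 32 y$ ($N{\left(y \right)} = - 8 y 4 = - 8 \cdot 4 y = - 32 y$)
$150 + N{\left(\frac{1}{-2 + \left(p{\left(5,3 \right)} 0 + 3\right)} \right)} 136 = 150 + - \frac{32}{-2 + \left(5 \cdot 0 + 3\right)} 136 = 150 + - \frac{32}{-2 + \left(0 + 3\right)} 136 = 150 + - \frac{32}{-2 + 3} \cdot 136 = 150 + - \frac{32}{1} \cdot 136 = 150 + \left(-32\right) 1 \cdot 136 = 150 - 4352 = -4202$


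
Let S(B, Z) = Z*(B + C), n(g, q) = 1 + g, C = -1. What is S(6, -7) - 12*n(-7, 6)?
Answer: 37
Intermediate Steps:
S(B, Z) = Z*(-1 + B) (S(B, Z) = Z*(B - 1) = Z*(-1 + B))
S(6, -7) - 12*n(-7, 6) = -7*(-1 + 6) - 12*(1 - 7) = -7*5 - 12*(-6) = -35 + 72 = 37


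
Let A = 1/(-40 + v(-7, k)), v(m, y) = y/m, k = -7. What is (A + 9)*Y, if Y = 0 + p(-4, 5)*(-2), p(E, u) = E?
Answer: 2800/39 ≈ 71.795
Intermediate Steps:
Y = 8 (Y = 0 - 4*(-2) = 0 + 8 = 8)
A = -1/39 (A = 1/(-40 - 7/(-7)) = 1/(-40 - 7*(-⅐)) = 1/(-40 + 1) = 1/(-39) = -1/39 ≈ -0.025641)
(A + 9)*Y = (-1/39 + 9)*8 = (350/39)*8 = 2800/39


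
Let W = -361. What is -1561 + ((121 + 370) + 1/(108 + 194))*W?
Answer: -54001585/302 ≈ -1.7881e+5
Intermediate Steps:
-1561 + ((121 + 370) + 1/(108 + 194))*W = -1561 + ((121 + 370) + 1/(108 + 194))*(-361) = -1561 + (491 + 1/302)*(-361) = -1561 + (148283/302)*(-361) = -1561 - 53530163/302 = -54001585/302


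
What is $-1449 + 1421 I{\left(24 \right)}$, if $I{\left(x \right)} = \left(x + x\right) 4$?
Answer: $271383$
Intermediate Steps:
$I{\left(x \right)} = 8 x$ ($I{\left(x \right)} = 2 x 4 = 8 x$)
$-1449 + 1421 I{\left(24 \right)} = -1449 + 1421 \cdot 8 \cdot 24 = -1449 + 1421 \cdot 192 = -1449 + 272832 = 271383$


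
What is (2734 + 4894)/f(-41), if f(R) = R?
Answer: -7628/41 ≈ -186.05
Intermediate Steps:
(2734 + 4894)/f(-41) = (2734 + 4894)/(-41) = 7628*(-1/41) = -7628/41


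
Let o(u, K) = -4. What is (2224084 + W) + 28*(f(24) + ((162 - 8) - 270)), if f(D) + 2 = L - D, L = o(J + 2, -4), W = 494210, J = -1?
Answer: 2714206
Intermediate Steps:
L = -4
f(D) = -6 - D (f(D) = -2 + (-4 - D) = -6 - D)
(2224084 + W) + 28*(f(24) + ((162 - 8) - 270)) = (2224084 + 494210) + 28*((-6 - 1*24) + ((162 - 8) - 270)) = 2718294 + 28*((-6 - 24) + (154 - 270)) = 2718294 + 28*(-30 - 116) = 2718294 + 28*(-146) = 2718294 - 4088 = 2714206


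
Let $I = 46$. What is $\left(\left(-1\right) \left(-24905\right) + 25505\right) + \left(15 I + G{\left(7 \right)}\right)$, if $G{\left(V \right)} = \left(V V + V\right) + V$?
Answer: $51163$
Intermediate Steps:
$G{\left(V \right)} = V^{2} + 2 V$ ($G{\left(V \right)} = \left(V^{2} + V\right) + V = \left(V + V^{2}\right) + V = V^{2} + 2 V$)
$\left(\left(-1\right) \left(-24905\right) + 25505\right) + \left(15 I + G{\left(7 \right)}\right) = \left(\left(-1\right) \left(-24905\right) + 25505\right) + \left(15 \cdot 46 + 7 \left(2 + 7\right)\right) = \left(24905 + 25505\right) + \left(690 + 7 \cdot 9\right) = 50410 + \left(690 + 63\right) = 50410 + 753 = 51163$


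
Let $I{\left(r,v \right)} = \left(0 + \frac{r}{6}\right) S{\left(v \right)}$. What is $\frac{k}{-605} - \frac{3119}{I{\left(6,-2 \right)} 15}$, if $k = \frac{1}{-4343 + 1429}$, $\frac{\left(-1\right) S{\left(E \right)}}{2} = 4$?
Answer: $\frac{109974071}{4231128} \approx 25.992$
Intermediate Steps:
$S{\left(E \right)} = -8$ ($S{\left(E \right)} = \left(-2\right) 4 = -8$)
$I{\left(r,v \right)} = - \frac{4 r}{3}$ ($I{\left(r,v \right)} = \left(0 + \frac{r}{6}\right) \left(-8\right) = \frac{r}{6} \left(-8\right) = - \frac{4 r}{3}$)
$k = - \frac{1}{2914}$ ($k = \frac{1}{-2914} = - \frac{1}{2914} \approx -0.00034317$)
$\frac{k}{-605} - \frac{3119}{I{\left(6,-2 \right)} 15} = - \frac{1}{2914 \left(-605\right)} - \frac{3119}{\left(- \frac{4}{3}\right) 6 \cdot 15} = \left(- \frac{1}{2914}\right) \left(- \frac{1}{605}\right) - \frac{3119}{\left(-8\right) 15} = \frac{1}{1762970} - \frac{3119}{-120} = \frac{1}{1762970} - - \frac{3119}{120} = \frac{1}{1762970} + \frac{3119}{120} = \frac{109974071}{4231128}$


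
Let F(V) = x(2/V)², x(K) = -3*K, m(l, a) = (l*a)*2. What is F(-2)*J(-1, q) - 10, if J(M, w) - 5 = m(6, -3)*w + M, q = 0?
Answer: 26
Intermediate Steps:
m(l, a) = 2*a*l (m(l, a) = (a*l)*2 = 2*a*l)
J(M, w) = 5 + M - 36*w (J(M, w) = 5 + ((2*(-3)*6)*w + M) = 5 + (-36*w + M) = 5 + (M - 36*w) = 5 + M - 36*w)
F(V) = 36/V² (F(V) = (-6/V)² = 36/V²)
F(-2)*J(-1, q) - 10 = (36/(-2)²)*(5 - 1 - 36*0) - 10 = (36*(¼))*(5 - 1 + 0) - 10 = 9*4 - 10 = 36 - 10 = 26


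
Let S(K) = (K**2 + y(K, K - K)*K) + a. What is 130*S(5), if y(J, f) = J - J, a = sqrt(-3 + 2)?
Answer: 3250 + 130*I ≈ 3250.0 + 130.0*I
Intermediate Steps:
a = I (a = sqrt(-1) = I ≈ 1.0*I)
y(J, f) = 0
S(K) = I + K**2 (S(K) = (K**2 + 0*K) + I = (K**2 + 0) + I = K**2 + I = I + K**2)
130*S(5) = 130*(I + 5**2) = 130*(I + 25) = 130*(25 + I) = 3250 + 130*I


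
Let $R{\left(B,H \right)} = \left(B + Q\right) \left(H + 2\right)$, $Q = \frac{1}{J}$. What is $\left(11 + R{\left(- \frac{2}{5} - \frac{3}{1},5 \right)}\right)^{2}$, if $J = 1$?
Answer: $\frac{841}{25} \approx 33.64$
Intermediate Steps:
$Q = 1$ ($Q = 1^{-1} = 1$)
$R{\left(B,H \right)} = \left(1 + B\right) \left(2 + H\right)$ ($R{\left(B,H \right)} = \left(B + 1\right) \left(H + 2\right) = \left(1 + B\right) \left(2 + H\right)$)
$\left(11 + R{\left(- \frac{2}{5} - \frac{3}{1},5 \right)}\right)^{2} = \left(11 + \left(2 + 5 + 2 \left(- \frac{2}{5} - \frac{3}{1}\right) + \left(- \frac{2}{5} - \frac{3}{1}\right) 5\right)\right)^{2} = \left(11 + \left(2 + 5 + 2 \left(\left(-2\right) \frac{1}{5} - 3\right) + \left(\left(-2\right) \frac{1}{5} - 3\right) 5\right)\right)^{2} = \left(11 + \left(2 + 5 + 2 \left(- \frac{2}{5} - 3\right) + \left(- \frac{2}{5} - 3\right) 5\right)\right)^{2} = \left(11 + \left(2 + 5 + 2 \left(- \frac{17}{5}\right) - 17\right)\right)^{2} = \left(11 + \left(2 + 5 - \frac{34}{5} - 17\right)\right)^{2} = \left(11 - \frac{84}{5}\right)^{2} = \left(- \frac{29}{5}\right)^{2} = \frac{841}{25}$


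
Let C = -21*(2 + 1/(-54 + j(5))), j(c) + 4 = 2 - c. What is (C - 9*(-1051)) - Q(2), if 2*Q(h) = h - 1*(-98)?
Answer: 571408/61 ≈ 9367.3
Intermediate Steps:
Q(h) = 49 + h/2 (Q(h) = (h - 1*(-98))/2 = (h + 98)/2 = (98 + h)/2 = 49 + h/2)
j(c) = -2 - c (j(c) = -4 + (2 - c) = -2 - c)
C = -2541/61 (C = -21*(2 + 1/(-54 + (-2 - 1*5))) = -21*(2 + 1/(-54 + (-2 - 5))) = -21*(2 + 1/(-54 - 7)) = -21*(2 + 1/(-61)) = -21*(2 - 1/61) = -21*121/61 = -2541/61 ≈ -41.656)
(C - 9*(-1051)) - Q(2) = (-2541/61 - 9*(-1051)) - (49 + (1/2)*2) = (-2541/61 - 1*(-9459)) - (49 + 1) = (-2541/61 + 9459) - 1*50 = 574458/61 - 50 = 571408/61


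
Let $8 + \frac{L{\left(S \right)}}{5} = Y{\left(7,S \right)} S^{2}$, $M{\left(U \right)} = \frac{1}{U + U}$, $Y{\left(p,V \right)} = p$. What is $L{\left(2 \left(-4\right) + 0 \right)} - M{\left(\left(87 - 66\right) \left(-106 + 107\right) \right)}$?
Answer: $\frac{92399}{42} \approx 2200.0$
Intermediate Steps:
$M{\left(U \right)} = \frac{1}{2 U}$
$L{\left(S \right)} = -40 + 35 S^{2}$ ($L{\left(S \right)} = -40 + 5 \cdot 7 S^{2} = -40 + 35 S^{2}$)
$L{\left(2 \left(-4\right) + 0 \right)} - M{\left(\left(87 - 66\right) \left(-106 + 107\right) \right)} = \left(-40 + 35 \left(2 \left(-4\right) + 0\right)^{2}\right) - \frac{1}{2 \left(87 - 66\right) \left(-106 + 107\right)} = \left(-40 + 35 \left(-8 + 0\right)^{2}\right) - \frac{1}{2 \cdot 21 \cdot 1} = \left(-40 + 35 \left(-8\right)^{2}\right) - \frac{1}{2 \cdot 21} = \left(-40 + 35 \cdot 64\right) - \frac{1}{2} \cdot \frac{1}{21} = \left(-40 + 2240\right) - \frac{1}{42} = 2200 - \frac{1}{42} = \frac{92399}{42}$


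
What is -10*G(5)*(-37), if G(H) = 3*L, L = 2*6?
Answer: 13320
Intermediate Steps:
L = 12
G(H) = 36 (G(H) = 3*12 = 36)
-10*G(5)*(-37) = -10*36*(-37) = -360*(-37) = 13320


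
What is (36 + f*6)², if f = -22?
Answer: 9216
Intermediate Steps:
(36 + f*6)² = (36 - 22*6)² = (36 - 132)² = (-96)² = 9216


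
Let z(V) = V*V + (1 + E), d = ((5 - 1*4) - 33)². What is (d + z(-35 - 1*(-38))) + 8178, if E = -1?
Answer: 9211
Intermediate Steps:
d = 1024 (d = ((5 - 4) - 33)² = (1 - 33)² = (-32)² = 1024)
z(V) = V² (z(V) = V*V + (1 - 1) = V² + 0 = V²)
(d + z(-35 - 1*(-38))) + 8178 = (1024 + (-35 - 1*(-38))²) + 8178 = (1024 + (-35 + 38)²) + 8178 = (1024 + 3²) + 8178 = (1024 + 9) + 8178 = 1033 + 8178 = 9211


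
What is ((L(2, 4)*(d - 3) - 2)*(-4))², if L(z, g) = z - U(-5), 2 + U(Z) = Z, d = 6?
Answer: 10000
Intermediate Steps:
U(Z) = -2 + Z
L(z, g) = 7 + z (L(z, g) = z - (-2 - 5) = z - 1*(-7) = z + 7 = 7 + z)
((L(2, 4)*(d - 3) - 2)*(-4))² = (((7 + 2)*(6 - 3) - 2)*(-4))² = ((9*3 - 2)*(-4))² = ((27 - 2)*(-4))² = (25*(-4))² = (-100)² = 10000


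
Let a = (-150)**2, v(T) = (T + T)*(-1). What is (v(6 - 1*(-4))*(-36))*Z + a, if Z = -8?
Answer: 16740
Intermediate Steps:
v(T) = -2*T (v(T) = (2*T)*(-1) = -2*T)
a = 22500
(v(6 - 1*(-4))*(-36))*Z + a = (-2*(6 - 1*(-4))*(-36))*(-8) + 22500 = (-2*(6 + 4)*(-36))*(-8) + 22500 = (-2*10*(-36))*(-8) + 22500 = -20*(-36)*(-8) + 22500 = 720*(-8) + 22500 = -5760 + 22500 = 16740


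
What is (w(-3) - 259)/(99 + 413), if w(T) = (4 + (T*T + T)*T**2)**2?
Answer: 3105/512 ≈ 6.0645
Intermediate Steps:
w(T) = (4 + T**2*(T + T**2))**2 (w(T) = (4 + (T**2 + T)*T**2)**2 = (4 + (T + T**2)*T**2)**2 = (4 + T**2*(T + T**2))**2)
(w(-3) - 259)/(99 + 413) = ((4 + (-3)**3 + (-3)**4)**2 - 259)/(99 + 413) = ((4 - 27 + 81)**2 - 259)/512 = (58**2 - 259)*(1/512) = (3364 - 259)*(1/512) = 3105*(1/512) = 3105/512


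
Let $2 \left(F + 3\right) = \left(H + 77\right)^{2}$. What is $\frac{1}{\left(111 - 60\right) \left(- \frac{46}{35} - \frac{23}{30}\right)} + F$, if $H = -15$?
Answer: $\frac{14256181}{7429} \approx 1919.0$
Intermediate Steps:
$F = 1919$ ($F = -3 + \frac{\left(-15 + 77\right)^{2}}{2} = -3 + \frac{62^{2}}{2} = -3 + \frac{1}{2} \cdot 3844 = -3 + 1922 = 1919$)
$\frac{1}{\left(111 - 60\right) \left(- \frac{46}{35} - \frac{23}{30}\right)} + F = \frac{1}{\left(111 - 60\right) \left(- \frac{46}{35} - \frac{23}{30}\right)} + 1919 = \frac{1}{51 \left(\left(-46\right) \frac{1}{35} - \frac{23}{30}\right)} + 1919 = \frac{1}{51 \left(- \frac{46}{35} - \frac{23}{30}\right)} + 1919 = \frac{1}{51 \left(- \frac{437}{210}\right)} + 1919 = \frac{1}{- \frac{7429}{70}} + 1919 = - \frac{70}{7429} + 1919 = \frac{14256181}{7429}$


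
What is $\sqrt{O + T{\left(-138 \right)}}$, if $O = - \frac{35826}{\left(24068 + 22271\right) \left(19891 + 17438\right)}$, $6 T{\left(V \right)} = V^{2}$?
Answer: $\frac{4 \sqrt{65952377214933194282}}{576596177} \approx 56.338$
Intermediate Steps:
$T{\left(V \right)} = \frac{V^{2}}{6}$
$O = - \frac{11942}{576596177}$ ($O = - \frac{35826}{46339 \cdot 37329} = - \frac{35826}{1729788531} = \left(-35826\right) \frac{1}{1729788531} = - \frac{11942}{576596177} \approx -2.0711 \cdot 10^{-5}$)
$\sqrt{O + T{\left(-138 \right)}} = \sqrt{- \frac{11942}{576596177} + \frac{\left(-138\right)^{2}}{6}} = \sqrt{- \frac{11942}{576596177} + \frac{1}{6} \cdot 19044} = \sqrt{- \frac{11942}{576596177} + 3174} = \sqrt{\frac{1830116253856}{576596177}} = \frac{4 \sqrt{65952377214933194282}}{576596177}$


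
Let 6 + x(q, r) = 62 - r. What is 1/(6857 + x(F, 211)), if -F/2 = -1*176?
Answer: 1/6702 ≈ 0.00014921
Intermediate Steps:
F = 352 (F = -(-2)*176 = -2*(-176) = 352)
x(q, r) = 56 - r (x(q, r) = -6 + (62 - r) = 56 - r)
1/(6857 + x(F, 211)) = 1/(6857 + (56 - 1*211)) = 1/(6857 + (56 - 211)) = 1/(6857 - 155) = 1/6702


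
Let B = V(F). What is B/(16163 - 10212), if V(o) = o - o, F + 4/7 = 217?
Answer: 0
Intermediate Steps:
F = 1515/7 (F = -4/7 + 217 = 1515/7 ≈ 216.43)
V(o) = 0
B = 0
B/(16163 - 10212) = 0/(16163 - 10212) = 0/5951 = 0*(1/5951) = 0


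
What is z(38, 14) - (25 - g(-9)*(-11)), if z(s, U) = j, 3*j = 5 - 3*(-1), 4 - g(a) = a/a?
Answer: -166/3 ≈ -55.333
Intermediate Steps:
g(a) = 3 (g(a) = 4 - a/a = 4 - 1*1 = 4 - 1 = 3)
j = 8/3 (j = (5 - 3*(-1))/3 = (5 + 3)/3 = (⅓)*8 = 8/3 ≈ 2.6667)
z(s, U) = 8/3
z(38, 14) - (25 - g(-9)*(-11)) = 8/3 - (25 - 3*(-11)) = 8/3 - (25 - 1*(-33)) = 8/3 - (25 + 33) = 8/3 - 1*58 = 8/3 - 58 = -166/3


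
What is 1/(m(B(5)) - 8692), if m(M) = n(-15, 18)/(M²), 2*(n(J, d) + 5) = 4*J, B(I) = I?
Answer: -5/43467 ≈ -0.00011503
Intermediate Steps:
n(J, d) = -5 + 2*J (n(J, d) = -5 + (4*J)/2 = -5 + 2*J)
m(M) = -35/M² (m(M) = (-5 + 2*(-15))/(M²) = (-5 - 30)/M² = -35/M²)
1/(m(B(5)) - 8692) = 1/(-35/5² - 8692) = 1/(-35*1/25 - 8692) = 1/(-7/5 - 8692) = 1/(-43467/5) = -5/43467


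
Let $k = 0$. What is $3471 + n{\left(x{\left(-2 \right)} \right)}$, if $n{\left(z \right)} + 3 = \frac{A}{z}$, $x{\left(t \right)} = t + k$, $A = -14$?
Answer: $3475$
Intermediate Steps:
$x{\left(t \right)} = t$ ($x{\left(t \right)} = t + 0 = t$)
$n{\left(z \right)} = -3 - \frac{14}{z}$
$3471 + n{\left(x{\left(-2 \right)} \right)} = 3471 - \left(3 + \frac{14}{-2}\right) = 3471 - -4 = 3471 + \left(-3 + 7\right) = 3471 + 4 = 3475$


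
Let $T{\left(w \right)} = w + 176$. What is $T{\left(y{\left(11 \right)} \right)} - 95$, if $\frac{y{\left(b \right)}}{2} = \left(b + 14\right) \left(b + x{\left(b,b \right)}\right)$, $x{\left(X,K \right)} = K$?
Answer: $1181$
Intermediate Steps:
$y{\left(b \right)} = 4 b \left(14 + b\right)$ ($y{\left(b \right)} = 2 \left(b + 14\right) \left(b + b\right) = 2 \left(14 + b\right) 2 b = 2 \cdot 2 b \left(14 + b\right) = 4 b \left(14 + b\right)$)
$T{\left(w \right)} = 176 + w$
$T{\left(y{\left(11 \right)} \right)} - 95 = \left(176 + 4 \cdot 11 \left(14 + 11\right)\right) - 95 = \left(176 + 4 \cdot 11 \cdot 25\right) - 95 = \left(176 + 1100\right) - 95 = 1276 - 95 = 1181$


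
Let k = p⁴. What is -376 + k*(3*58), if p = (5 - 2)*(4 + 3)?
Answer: 33839318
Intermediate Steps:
p = 21 (p = 3*7 = 21)
k = 194481 (k = 21⁴ = 194481)
-376 + k*(3*58) = -376 + 194481*(3*58) = -376 + 194481*174 = -376 + 33839694 = 33839318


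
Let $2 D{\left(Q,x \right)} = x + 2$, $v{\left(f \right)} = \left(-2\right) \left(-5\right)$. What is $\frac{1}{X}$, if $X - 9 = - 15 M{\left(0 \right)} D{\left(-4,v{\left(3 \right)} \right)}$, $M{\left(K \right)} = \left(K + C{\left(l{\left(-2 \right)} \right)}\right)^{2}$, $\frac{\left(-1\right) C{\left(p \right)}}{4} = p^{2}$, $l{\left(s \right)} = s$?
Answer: $- \frac{1}{23031} \approx -4.342 \cdot 10^{-5}$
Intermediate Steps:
$C{\left(p \right)} = - 4 p^{2}$
$v{\left(f \right)} = 10$
$D{\left(Q,x \right)} = 1 + \frac{x}{2}$ ($D{\left(Q,x \right)} = \frac{x + 2}{2} = \frac{2 + x}{2} = 1 + \frac{x}{2}$)
$M{\left(K \right)} = \left(-16 + K\right)^{2}$ ($M{\left(K \right)} = \left(K - 4 \left(-2\right)^{2}\right)^{2} = \left(K - 16\right)^{2} = \left(-16 + K\right)^{2}$)
$X = -23031$ ($X = 9 + - 15 \left(-16 + 0\right)^{2} \left(1 + \frac{1}{2} \cdot 10\right) = 9 + - 15 \left(-16\right)^{2} \left(1 + 5\right) = 9 + \left(-15\right) 256 \cdot 6 = 9 - 23040 = -23031$)
$\frac{1}{X} = \frac{1}{-23031} = - \frac{1}{23031}$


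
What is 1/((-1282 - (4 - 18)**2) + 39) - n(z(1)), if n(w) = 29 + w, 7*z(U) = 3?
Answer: -296441/10073 ≈ -29.429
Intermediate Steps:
z(U) = 3/7 (z(U) = (1/7)*3 = 3/7)
1/((-1282 - (4 - 18)**2) + 39) - n(z(1)) = 1/((-1282 - (4 - 18)**2) + 39) - (29 + 3/7) = 1/((-1282 - 1*(-14)**2) + 39) - 1*206/7 = 1/((-1282 - 1*196) + 39) - 206/7 = 1/((-1282 - 196) + 39) - 206/7 = 1/(-1478 + 39) - 206/7 = 1/(-1439) - 206/7 = -1/1439 - 206/7 = -296441/10073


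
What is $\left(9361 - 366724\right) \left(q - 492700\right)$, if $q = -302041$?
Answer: $284011027983$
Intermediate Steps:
$\left(9361 - 366724\right) \left(q - 492700\right) = \left(9361 - 366724\right) \left(-302041 - 492700\right) = \left(-357363\right) \left(-794741\right) = 284011027983$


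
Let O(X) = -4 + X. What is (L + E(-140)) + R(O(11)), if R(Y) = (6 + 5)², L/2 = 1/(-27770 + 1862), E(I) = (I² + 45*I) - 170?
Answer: 171653453/12954 ≈ 13251.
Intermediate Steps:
E(I) = -170 + I² + 45*I
L = -1/12954 (L = 2/(-27770 + 1862) = 2/(-25908) = 2*(-1/25908) = -1/12954 ≈ -7.7196e-5)
R(Y) = 121 (R(Y) = 11² = 121)
(L + E(-140)) + R(O(11)) = (-1/12954 + (-170 + (-140)² + 45*(-140))) + 121 = (-1/12954 + (-170 + 19600 - 6300)) + 121 = (-1/12954 + 13130) + 121 = 170086019/12954 + 121 = 171653453/12954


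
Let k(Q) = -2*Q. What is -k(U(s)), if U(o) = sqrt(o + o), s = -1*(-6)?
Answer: 4*sqrt(3) ≈ 6.9282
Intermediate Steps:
s = 6
U(o) = sqrt(2)*sqrt(o) (U(o) = sqrt(2*o) = sqrt(2)*sqrt(o))
-k(U(s)) = -(-2)*sqrt(2)*sqrt(6) = -(-2)*2*sqrt(3) = -(-4)*sqrt(3) = 4*sqrt(3)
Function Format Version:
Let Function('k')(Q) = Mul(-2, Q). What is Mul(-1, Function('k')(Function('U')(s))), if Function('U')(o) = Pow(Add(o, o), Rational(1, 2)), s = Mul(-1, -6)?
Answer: Mul(4, Pow(3, Rational(1, 2))) ≈ 6.9282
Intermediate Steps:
s = 6
Function('U')(o) = Mul(Pow(2, Rational(1, 2)), Pow(o, Rational(1, 2))) (Function('U')(o) = Pow(Mul(2, o), Rational(1, 2)) = Mul(Pow(2, Rational(1, 2)), Pow(o, Rational(1, 2))))
Mul(-1, Function('k')(Function('U')(s))) = Mul(-1, Mul(-2, Mul(Pow(2, Rational(1, 2)), Pow(6, Rational(1, 2))))) = Mul(-1, Mul(-2, Mul(2, Pow(3, Rational(1, 2))))) = Mul(-1, Mul(-4, Pow(3, Rational(1, 2)))) = Mul(4, Pow(3, Rational(1, 2)))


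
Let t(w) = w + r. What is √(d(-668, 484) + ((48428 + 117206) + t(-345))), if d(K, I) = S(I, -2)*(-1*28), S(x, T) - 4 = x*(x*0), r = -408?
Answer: √164769 ≈ 405.92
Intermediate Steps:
S(x, T) = 4 (S(x, T) = 4 + x*(x*0) = 4 + x*0 = 4 + 0 = 4)
d(K, I) = -112 (d(K, I) = 4*(-1*28) = 4*(-28) = -112)
t(w) = -408 + w (t(w) = w - 408 = -408 + w)
√(d(-668, 484) + ((48428 + 117206) + t(-345))) = √(-112 + ((48428 + 117206) + (-408 - 345))) = √(-112 + (165634 - 753)) = √(-112 + 164881) = √164769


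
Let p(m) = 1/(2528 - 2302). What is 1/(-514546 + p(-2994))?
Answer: -226/116287395 ≈ -1.9435e-6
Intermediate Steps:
p(m) = 1/226
1/(-514546 + p(-2994)) = 1/(-514546 + 1/226) = 1/(-116287395/226) = -226/116287395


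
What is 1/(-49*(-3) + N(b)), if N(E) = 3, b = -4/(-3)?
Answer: 1/150 ≈ 0.0066667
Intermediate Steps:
b = 4/3 (b = -4*(-⅓) = 4/3 ≈ 1.3333)
1/(-49*(-3) + N(b)) = 1/(-49*(-3) + 3) = 1/(147 + 3) = 1/150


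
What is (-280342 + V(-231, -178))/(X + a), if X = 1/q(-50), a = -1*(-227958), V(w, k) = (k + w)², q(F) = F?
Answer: -5653050/11397899 ≈ -0.49597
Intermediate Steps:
a = 227958
X = -1/50 (X = 1/(-50) = -1/50 ≈ -0.020000)
(-280342 + V(-231, -178))/(X + a) = (-280342 + (-178 - 231)²)/(-1/50 + 227958) = (-280342 + (-409)²)/(11397899/50) = (-280342 + 167281)*(50/11397899) = -113061*50/11397899 = -5653050/11397899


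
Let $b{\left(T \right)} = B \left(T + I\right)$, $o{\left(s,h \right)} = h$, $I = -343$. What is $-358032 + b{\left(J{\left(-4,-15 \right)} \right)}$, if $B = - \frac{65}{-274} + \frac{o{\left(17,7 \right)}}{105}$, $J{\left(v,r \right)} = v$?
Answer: $- \frac{1471944923}{4110} \approx -3.5814 \cdot 10^{5}$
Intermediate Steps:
$B = \frac{1249}{4110}$ ($B = - \frac{65}{-274} + \frac{7}{105} = \left(-65\right) \left(- \frac{1}{274}\right) + 7 \cdot \frac{1}{105} = \frac{65}{274} + \frac{1}{15} = \frac{1249}{4110} \approx 0.30389$)
$b{\left(T \right)} = - \frac{428407}{4110} + \frac{1249 T}{4110}$ ($b{\left(T \right)} = \frac{1249 \left(T - 343\right)}{4110} = \frac{1249 \left(-343 + T\right)}{4110} = - \frac{428407}{4110} + \frac{1249 T}{4110}$)
$-358032 + b{\left(J{\left(-4,-15 \right)} \right)} = -358032 + \left(- \frac{428407}{4110} + \frac{1249}{4110} \left(-4\right)\right) = -358032 - \frac{433403}{4110} = - \frac{1471944923}{4110}$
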